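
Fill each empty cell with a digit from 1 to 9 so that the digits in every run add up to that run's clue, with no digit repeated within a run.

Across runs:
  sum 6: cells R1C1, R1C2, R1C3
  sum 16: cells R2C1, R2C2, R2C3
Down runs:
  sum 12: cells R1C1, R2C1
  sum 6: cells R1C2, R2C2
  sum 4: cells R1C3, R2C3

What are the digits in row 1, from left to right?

3, 2, 1

6 in 3 cells must be {1,2,3}; 4 in 2 cells must be {1,3}.
The 6 across and the 12 down share only 3, so R1C1 = 3.
Given what's placed, R1C3 must be 1 to fit the 6 across and 4 down.
R2C1 = 12 − 3 = 9 completes the 12 down.
R2C3 = 4 − 1 = 3 completes the 4 down.
R1C2 = 6 − 4 = 2 completes the 6 across.
R2C2 = 16 − 12 = 4 completes the 16 across.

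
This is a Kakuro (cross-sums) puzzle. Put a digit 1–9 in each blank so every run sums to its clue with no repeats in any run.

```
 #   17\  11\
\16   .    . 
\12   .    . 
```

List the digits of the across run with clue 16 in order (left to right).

16 in 2 cells must be {7,9}; 17 in 2 cells must be {8,9}.
The 16 across and the 17 down share only 9, so R1C1 = 9.
R1C2 = 16 − 9 = 7 completes the 16 across.
R2C1 = 17 − 9 = 8 completes the 17 down.
R2C2 = 12 − 8 = 4 completes the 12 across.

9 7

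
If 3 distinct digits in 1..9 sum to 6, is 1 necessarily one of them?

Yes

The only way to make 6 from 3 distinct digits is {1,2,3}, which contains 1.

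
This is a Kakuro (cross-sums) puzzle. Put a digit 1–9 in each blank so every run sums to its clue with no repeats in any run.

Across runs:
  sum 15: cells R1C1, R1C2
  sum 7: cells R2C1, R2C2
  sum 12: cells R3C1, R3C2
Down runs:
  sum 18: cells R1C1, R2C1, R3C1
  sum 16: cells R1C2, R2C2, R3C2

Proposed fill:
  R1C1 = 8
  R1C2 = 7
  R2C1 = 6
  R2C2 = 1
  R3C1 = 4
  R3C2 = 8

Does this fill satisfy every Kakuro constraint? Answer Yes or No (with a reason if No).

Yes

Across: 8+7=15; 6+1=7; 4+8=12. Down: 8+6+4=18; 7+1+8=16. No digit repeats within any run.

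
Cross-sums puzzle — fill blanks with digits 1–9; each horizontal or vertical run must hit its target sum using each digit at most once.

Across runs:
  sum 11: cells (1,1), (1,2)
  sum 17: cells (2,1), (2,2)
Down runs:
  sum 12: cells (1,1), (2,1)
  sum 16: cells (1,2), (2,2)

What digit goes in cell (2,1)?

17 in 2 cells must be {8,9}; 16 in 2 cells must be {7,9}.
The 17 across and the 16 down share only 9, so (2,2) = 9.
(1,2) = 16 − 9 = 7 completes the 16 down.
(2,1) = 17 − 9 = 8 completes the 17 across.
(1,1) = 11 − 7 = 4 completes the 11 across.

8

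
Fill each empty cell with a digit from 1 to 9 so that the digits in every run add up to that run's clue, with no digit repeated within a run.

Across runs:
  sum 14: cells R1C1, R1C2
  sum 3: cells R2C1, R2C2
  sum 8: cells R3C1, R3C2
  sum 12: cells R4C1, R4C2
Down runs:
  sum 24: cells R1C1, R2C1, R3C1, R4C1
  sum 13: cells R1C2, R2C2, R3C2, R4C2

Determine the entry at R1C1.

3 in 2 cells must be {1,2}.
Nothing is forced directly, so branch on R1C2, whose candidates are 5 or 6. If R1C2 = 6: that forces R1C1 = 8, R4C2 = 4, after which R4C1 would have to be in {8} for the 12 across but in {1,2,3,4,5,6,7,9} for the 24 down — contradiction. So R1C2 = 5.
R1C1 = 14 − 5 = 9 completes the 14 across.

9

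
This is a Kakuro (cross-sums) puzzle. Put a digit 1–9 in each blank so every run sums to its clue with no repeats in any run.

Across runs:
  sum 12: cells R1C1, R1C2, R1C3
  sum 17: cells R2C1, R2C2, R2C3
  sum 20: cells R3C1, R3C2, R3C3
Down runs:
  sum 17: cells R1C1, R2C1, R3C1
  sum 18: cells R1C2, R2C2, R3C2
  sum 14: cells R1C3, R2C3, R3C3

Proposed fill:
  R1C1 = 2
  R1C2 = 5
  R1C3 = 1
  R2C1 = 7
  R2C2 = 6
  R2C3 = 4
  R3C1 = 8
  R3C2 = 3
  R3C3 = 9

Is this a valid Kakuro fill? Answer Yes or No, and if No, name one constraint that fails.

No — the across run R1C1–R1C3 sums to 8, not 12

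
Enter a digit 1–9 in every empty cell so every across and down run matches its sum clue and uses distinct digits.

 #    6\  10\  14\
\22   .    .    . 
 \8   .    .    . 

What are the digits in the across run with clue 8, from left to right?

1 2 5

The 22 across and the 6 down share only 5, so R1C1 = 5.
R2C1 = 6 − 5 = 1 completes the 6 down.
Given what's placed, R2C3 must be 5 to fit the 8 across and 14 down.
R1C3 = 14 − 5 = 9 completes the 14 down.
R2C2 = 8 − 6 = 2 completes the 8 across.
R1C2 = 22 − 14 = 8 completes the 22 across.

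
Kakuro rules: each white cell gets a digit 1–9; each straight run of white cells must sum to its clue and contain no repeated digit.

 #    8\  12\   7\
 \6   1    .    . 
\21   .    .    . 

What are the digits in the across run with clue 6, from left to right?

6 in 3 cells must be {1,2,3}.
Given what's placed, R1C2 must be 3 to fit the 6 across and 12 down.
R1C3 = 6 − 4 = 2 completes the 6 across.
R2C1 = 8 − 1 = 7 completes the 8 down.
R2C2 = 12 − 3 = 9 completes the 12 down.
R2C3 = 21 − 16 = 5 completes the 21 across.

1 3 2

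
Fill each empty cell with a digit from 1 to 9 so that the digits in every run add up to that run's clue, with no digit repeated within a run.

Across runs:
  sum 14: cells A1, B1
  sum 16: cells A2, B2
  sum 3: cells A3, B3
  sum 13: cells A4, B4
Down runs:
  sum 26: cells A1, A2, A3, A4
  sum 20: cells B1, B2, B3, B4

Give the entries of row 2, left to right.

16 in 2 cells must be {7,9}; 3 in 2 cells must be {1,2}.
Only 2 fits A3 under both its across sum 3 and down sum 26.
B3 = 3 − 2 = 1 completes the 3 across.
Nothing is forced directly, so branch on A1, whose candidates are 8 or 9. If A1 = 9: that forces B1 = 5, A2 = 7, after which B2 would have to be in {9} for the 16 across but in {6,8} for the 20 down — contradiction. So A1 = 8.
B1 = 14 − 8 = 6 completes the 14 across.
B2 = 9: the only remaining digit allowed by both the 16 across and the 20 down.
B4 = 20 − 16 = 4 completes the 20 down.
A2 = 16 − 9 = 7 completes the 16 across.

7 9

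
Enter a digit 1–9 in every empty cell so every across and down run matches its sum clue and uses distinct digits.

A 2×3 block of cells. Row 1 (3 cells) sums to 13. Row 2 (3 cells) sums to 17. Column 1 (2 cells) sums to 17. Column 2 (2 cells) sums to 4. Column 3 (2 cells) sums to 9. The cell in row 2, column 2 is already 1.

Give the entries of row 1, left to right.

8 3 2

17 in 2 cells must be {8,9}; 4 in 2 cells must be {1,3}.
(1,2) = 4 − 1 = 3 completes the 4 down.
(2,1) = 9: the only remaining digit allowed by both the 17 across and the 17 down.
(2,3) = 17 − 10 = 7 completes the 17 across.
(1,1) = 17 − 9 = 8 completes the 17 down.
(1,3) = 13 − 11 = 2 completes the 13 across.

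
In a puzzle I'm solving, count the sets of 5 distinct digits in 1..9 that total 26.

11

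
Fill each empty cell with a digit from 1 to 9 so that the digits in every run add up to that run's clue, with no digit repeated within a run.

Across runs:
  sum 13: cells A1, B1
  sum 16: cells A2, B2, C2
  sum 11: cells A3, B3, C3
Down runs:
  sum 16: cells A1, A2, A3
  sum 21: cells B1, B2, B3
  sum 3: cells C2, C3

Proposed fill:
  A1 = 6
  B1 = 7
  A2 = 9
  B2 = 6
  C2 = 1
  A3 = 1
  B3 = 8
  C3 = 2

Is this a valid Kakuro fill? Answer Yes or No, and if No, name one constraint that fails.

Across: 6+7=13; 9+6+1=16; 1+8+2=11. Down: 6+9+1=16; 7+6+8=21; 1+2=3. No digit repeats within any run.

Yes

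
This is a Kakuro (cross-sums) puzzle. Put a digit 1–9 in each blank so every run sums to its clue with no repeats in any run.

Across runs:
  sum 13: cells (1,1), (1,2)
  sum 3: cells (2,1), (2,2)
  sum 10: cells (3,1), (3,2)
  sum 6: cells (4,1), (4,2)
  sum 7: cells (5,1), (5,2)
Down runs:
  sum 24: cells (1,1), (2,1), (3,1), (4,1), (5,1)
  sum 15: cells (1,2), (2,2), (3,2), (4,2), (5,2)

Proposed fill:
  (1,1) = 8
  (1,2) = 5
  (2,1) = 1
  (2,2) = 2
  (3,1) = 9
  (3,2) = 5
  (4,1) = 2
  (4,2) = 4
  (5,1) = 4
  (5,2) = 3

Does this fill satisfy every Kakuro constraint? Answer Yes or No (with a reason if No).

No — the across run (3,1)–(3,2) sums to 14, not 10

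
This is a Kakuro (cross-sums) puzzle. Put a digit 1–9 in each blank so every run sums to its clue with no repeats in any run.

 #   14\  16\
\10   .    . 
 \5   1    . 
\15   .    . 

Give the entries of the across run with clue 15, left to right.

R2C2 = 5 − 1 = 4 completes the 5 across.
No cell is forced outright now. R3C2 can only be 7 or 9 (the digits allowed by both its 15 across and its 16 down). If R3C2 = 7: then R1C2 would have to be in {1,2,3,4,6,7,8,9} for the 10 across but in {5} for the 16 down — contradiction. So R3C2 = 9.
R1C2 = 16 − 13 = 3 completes the 16 down.
R3C1 = 15 − 9 = 6 completes the 15 across.
R1C1 = 10 − 3 = 7 completes the 10 across.

6, 9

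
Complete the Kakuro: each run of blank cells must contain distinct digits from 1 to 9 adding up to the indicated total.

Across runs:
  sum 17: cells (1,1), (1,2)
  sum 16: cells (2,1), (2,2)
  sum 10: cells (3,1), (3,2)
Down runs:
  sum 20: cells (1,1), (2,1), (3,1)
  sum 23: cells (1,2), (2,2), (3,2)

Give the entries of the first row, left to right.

9, 8

17 in 2 cells must be {8,9}; 16 in 2 cells must be {7,9}; 23 in 3 cells must be {6,8,9}.
The 16 across and the 23 down share only 9, so (2,2) = 9.
Given what's placed, (1,2) must be 8 to fit the 17 across and 23 down.
(2,1) = 16 − 9 = 7 completes the 16 across.
(3,2) = 23 − 17 = 6 completes the 23 down.
(1,1) = 17 − 8 = 9 completes the 17 across.
(3,1) = 10 − 6 = 4 completes the 10 across.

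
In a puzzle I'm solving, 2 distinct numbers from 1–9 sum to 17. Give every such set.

{8,9}

2 distinct digits from 1–9 sum between 3 and 17.
Only one set works: {8,9}.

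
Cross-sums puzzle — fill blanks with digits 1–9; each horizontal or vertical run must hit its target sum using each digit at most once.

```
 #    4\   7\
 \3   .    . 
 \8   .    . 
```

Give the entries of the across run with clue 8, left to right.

3 in 2 cells must be {1,2}; 4 in 2 cells must be {1,3}.
The 3 across and the 4 down share only 1, so R1C1 = 1.
R1C2 = 3 − 1 = 2 completes the 3 across.
R2C1 = 4 − 1 = 3 completes the 4 down.
R2C2 = 8 − 3 = 5 completes the 8 across.

3 5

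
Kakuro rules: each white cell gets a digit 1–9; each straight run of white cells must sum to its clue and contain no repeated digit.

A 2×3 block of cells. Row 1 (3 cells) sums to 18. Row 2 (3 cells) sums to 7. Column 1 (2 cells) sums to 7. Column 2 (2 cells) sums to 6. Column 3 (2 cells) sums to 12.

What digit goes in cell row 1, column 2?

4

7 in 3 cells must be {1,2,4}.
The 7 across and the 12 down share only 4, so (2,3) = 4.
(1,3) = 12 − 4 = 8 completes the 12 down.
Nothing is forced directly, so branch on (1,2), whose candidates are 1 or 4. If (1,2) = 1: then (1,1) would have to be in {9} for the 18 across but in {1,2,3,4,5,6} for the 7 down — contradiction. So (1,2) = 4.
(1,1) = 18 − 12 = 6 completes the 18 across.
(2,1) = 7 − 6 = 1 completes the 7 down.
(2,2) = 7 − 5 = 2 completes the 7 across.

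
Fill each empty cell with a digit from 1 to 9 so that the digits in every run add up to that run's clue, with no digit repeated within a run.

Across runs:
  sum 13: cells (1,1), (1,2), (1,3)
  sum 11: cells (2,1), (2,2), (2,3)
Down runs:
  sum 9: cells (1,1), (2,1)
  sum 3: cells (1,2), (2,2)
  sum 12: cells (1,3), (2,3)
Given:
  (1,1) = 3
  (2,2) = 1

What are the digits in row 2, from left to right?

3 in 2 cells must be {1,2}.
(1,2) = 3 − 1 = 2 completes the 3 down.
(1,3) = 13 − 5 = 8 completes the 13 across.
(2,1) = 9 − 3 = 6 completes the 9 down.
(2,3) = 11 − 7 = 4 completes the 11 across.

6 1 4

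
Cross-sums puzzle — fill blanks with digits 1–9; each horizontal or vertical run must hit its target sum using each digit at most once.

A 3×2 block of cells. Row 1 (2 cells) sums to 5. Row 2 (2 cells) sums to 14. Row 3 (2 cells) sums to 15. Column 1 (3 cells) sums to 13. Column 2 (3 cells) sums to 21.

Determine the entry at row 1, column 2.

4

The 5 across and the 21 down share only 4, so (1,2) = 4.
(1,1) = 5 − 4 = 1 completes the 5 across.
Nothing is forced directly, so branch on (2,2), whose candidates are 8 or 9. If (2,2) = 8: then (2,1) would have to be in {6} for the 14 across but in {3,4,5,7,8,9} for the 13 down — contradiction. So (2,2) = 9.
(2,1) = 14 − 9 = 5 completes the 14 across.
(3,1) = 13 − 6 = 7 completes the 13 down.
(3,2) = 15 − 7 = 8 completes the 15 across.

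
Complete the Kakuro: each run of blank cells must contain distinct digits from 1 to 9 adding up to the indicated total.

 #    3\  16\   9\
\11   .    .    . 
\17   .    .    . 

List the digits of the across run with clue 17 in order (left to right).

3 in 2 cells must be {1,2}; 16 in 2 cells must be {7,9}.
The 11 across and the 16 down share only 7, so R1C2 = 7.
R2C2 = 16 − 7 = 9 completes the 16 down.
Given what's placed, R1C1 must be 1 to fit the 11 across and 3 down.
R1C3 = 11 − 8 = 3 completes the 11 across.
R2C1 = 3 − 1 = 2 completes the 3 down.
R2C3 = 17 − 11 = 6 completes the 17 across.

2 9 6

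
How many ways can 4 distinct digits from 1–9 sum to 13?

3

4 distinct digits from 1–9 sum between 10 and 30.
Enumerating: {1,2,3,7}, {1,2,4,6}, {1,3,4,5}.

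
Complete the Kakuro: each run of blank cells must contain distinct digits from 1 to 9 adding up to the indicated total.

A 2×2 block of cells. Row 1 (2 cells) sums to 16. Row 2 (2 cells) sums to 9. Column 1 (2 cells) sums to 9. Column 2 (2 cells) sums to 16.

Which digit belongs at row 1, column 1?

7

16 in 2 cells must be {7,9}.
The 16 across and the 9 down share only 7, so (1,1) = 7.
(1,2) = 16 − 7 = 9 completes the 16 across.
(2,1) = 9 − 7 = 2 completes the 9 down.
(2,2) = 9 − 2 = 7 completes the 9 across.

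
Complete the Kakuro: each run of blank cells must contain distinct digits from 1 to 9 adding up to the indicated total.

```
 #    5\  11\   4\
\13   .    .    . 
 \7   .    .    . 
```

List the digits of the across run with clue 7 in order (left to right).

7 in 3 cells must be {1,2,4}; 4 in 2 cells must be {1,3}.
The 7 across and the 4 down share only 1, so R2C3 = 1.
R1C3 = 4 − 1 = 3 completes the 4 down.
Nothing is forced directly, so branch on R2C1, whose candidates are 2 or 4. If R2C1 = 2: then R1C1 would have to be in {1,2,4,6,8,9} for the 13 across but in {3} for the 5 down — contradiction. So R2C1 = 4.
R1C1 = 5 − 4 = 1 completes the 5 down.
R1C2 = 13 − 4 = 9 completes the 13 across.
R2C2 = 7 − 5 = 2 completes the 7 across.

4, 2, 1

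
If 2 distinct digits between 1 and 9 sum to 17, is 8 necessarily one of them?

Yes

The only way to make 17 from 2 distinct digits is {8,9}, which contains 8.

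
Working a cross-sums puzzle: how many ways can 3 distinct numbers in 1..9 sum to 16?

3 distinct digits from 1–9 sum between 6 and 24.

8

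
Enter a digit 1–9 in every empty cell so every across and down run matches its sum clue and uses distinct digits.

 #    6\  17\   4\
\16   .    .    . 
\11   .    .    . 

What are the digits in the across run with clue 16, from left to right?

4, 9, 3

17 in 2 cells must be {8,9}; 4 in 2 cells must be {1,3}.
The 11 across and the 17 down share only 8, so R2C2 = 8.
Given what's placed, R2C3 must be 1 to fit the 11 across and 4 down.
R1C2 = 17 − 8 = 9 completes the 17 down.
R1C3 = 4 − 1 = 3 completes the 4 down.
R2C1 = 11 − 9 = 2 completes the 11 across.
R1C1 = 16 − 12 = 4 completes the 16 across.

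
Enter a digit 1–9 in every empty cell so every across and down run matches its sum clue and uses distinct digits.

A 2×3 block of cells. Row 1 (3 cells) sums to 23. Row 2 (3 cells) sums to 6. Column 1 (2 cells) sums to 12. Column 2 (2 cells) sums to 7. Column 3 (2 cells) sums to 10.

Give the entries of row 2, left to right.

3 1 2

23 in 3 cells must be {6,8,9}; 6 in 3 cells must be {1,2,3}.
The 23 across and the 7 down share only 6, so (1,2) = 6.
The 6 across and the 12 down share only 3, so (2,1) = 3.
(2,2) = 7 − 6 = 1 completes the 7 down.
(2,3) = 6 − 4 = 2 completes the 6 across.
(1,1) = 12 − 3 = 9 completes the 12 down.
(1,3) = 23 − 15 = 8 completes the 23 across.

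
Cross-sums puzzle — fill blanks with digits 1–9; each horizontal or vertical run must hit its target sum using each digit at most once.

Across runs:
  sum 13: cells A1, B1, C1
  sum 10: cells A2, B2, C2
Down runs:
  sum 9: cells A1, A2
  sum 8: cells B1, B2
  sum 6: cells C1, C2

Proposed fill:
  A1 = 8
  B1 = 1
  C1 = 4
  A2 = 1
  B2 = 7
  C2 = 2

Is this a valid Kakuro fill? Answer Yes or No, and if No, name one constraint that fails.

Across: 8+1+4=13; 1+7+2=10. Down: 8+1=9; 1+7=8; 4+2=6. No digit repeats within any run.

Yes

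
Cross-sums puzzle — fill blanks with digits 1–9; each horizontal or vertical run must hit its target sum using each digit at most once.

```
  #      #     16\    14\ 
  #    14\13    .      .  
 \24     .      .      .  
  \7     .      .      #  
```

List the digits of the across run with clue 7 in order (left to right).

6, 1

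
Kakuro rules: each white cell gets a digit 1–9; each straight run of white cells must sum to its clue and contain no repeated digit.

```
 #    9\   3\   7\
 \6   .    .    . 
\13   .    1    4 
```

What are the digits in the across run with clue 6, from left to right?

6 in 3 cells must be {1,2,3}; 3 in 2 cells must be {1,2}.
R1C2 = 3 − 1 = 2 completes the 3 down.
R1C3 = 7 − 4 = 3 completes the 7 down.
R2C1 = 13 − 5 = 8 completes the 13 across.
R1C1 = 6 − 5 = 1 completes the 6 across.

1 2 3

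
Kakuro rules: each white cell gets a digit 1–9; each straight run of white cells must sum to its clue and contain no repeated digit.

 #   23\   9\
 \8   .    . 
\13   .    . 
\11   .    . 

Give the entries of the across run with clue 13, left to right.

9 4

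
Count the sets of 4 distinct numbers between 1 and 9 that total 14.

5

4 distinct digits from 1–9 sum between 10 and 30.
Enumerating: {1,2,3,8}, {1,2,4,7}, {1,2,5,6}, {1,3,4,6}, {2,3,4,5}.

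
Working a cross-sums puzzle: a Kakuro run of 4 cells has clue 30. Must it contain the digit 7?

Yes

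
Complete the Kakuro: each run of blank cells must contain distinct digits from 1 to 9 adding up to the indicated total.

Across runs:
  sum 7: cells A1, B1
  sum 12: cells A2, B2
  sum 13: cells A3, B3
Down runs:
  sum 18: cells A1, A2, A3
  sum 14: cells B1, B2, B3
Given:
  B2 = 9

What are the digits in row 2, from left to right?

3 9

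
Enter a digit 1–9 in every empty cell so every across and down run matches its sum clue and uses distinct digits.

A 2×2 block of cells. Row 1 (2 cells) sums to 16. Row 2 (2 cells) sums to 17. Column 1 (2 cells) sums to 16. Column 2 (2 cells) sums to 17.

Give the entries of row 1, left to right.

16 in 2 cells must be {7,9}; 17 in 2 cells must be {8,9}.
The 16 across and the 17 down share only 9, so (1,2) = 9.
The 17 across and the 16 down share only 9, so (2,1) = 9.
(2,2) = 17 − 9 = 8 completes the 17 across.
(1,1) = 16 − 9 = 7 completes the 16 across.

7 9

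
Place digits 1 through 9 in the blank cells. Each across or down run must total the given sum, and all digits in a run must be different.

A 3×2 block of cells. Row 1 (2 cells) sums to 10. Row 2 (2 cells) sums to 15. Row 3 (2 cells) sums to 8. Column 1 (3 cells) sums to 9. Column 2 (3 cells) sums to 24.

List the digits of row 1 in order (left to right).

2, 8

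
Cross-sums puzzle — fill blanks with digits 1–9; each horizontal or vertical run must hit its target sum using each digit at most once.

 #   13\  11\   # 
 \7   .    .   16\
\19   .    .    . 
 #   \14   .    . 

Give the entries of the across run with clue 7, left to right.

16 in 2 cells must be {7,9}.
The 14 across and the 16 down share only 9, so R3C3 = 9.
R2C3 = 16 − 9 = 7 completes the 16 down.
R3C2 = 14 − 9 = 5 completes the 14 across.
R2C2 = 4: the only remaining digit allowed by both the 19 across and the 11 down.
R1C2 = 11 − 9 = 2 completes the 11 down.
R2C1 = 19 − 11 = 8 completes the 19 across.
R1C1 = 7 − 2 = 5 completes the 7 across.

5 2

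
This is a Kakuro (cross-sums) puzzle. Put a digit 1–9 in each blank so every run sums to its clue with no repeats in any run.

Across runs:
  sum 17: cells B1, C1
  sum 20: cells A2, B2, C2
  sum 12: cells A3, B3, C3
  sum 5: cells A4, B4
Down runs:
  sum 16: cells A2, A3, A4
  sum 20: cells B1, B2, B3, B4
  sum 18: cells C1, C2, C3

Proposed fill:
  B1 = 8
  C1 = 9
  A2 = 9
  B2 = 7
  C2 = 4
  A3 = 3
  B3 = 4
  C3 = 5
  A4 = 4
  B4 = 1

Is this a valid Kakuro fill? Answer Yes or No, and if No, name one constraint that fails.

Yes

Across: 8+9=17; 9+7+4=20; 3+4+5=12; 4+1=5. Down: 9+3+4=16; 8+7+4+1=20; 9+4+5=18. No digit repeats within any run.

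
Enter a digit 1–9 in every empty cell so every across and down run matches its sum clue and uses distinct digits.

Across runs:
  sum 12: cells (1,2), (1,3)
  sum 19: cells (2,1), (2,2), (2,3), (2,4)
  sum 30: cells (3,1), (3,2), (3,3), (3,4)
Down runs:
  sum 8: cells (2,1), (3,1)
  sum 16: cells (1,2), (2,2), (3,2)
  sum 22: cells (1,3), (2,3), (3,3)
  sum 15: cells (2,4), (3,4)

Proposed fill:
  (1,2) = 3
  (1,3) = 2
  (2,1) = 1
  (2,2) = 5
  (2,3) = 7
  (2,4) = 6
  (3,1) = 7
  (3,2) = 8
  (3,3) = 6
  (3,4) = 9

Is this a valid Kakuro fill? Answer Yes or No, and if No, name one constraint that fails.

No — the down run (1,3)–(3,3) sums to 15, not 22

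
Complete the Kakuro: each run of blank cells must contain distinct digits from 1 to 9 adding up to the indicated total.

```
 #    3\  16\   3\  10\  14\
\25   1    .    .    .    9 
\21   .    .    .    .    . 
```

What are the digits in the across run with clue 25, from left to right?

3 in 2 cells must be {1,2}; 16 in 2 cells must be {7,9}.
R1C2 = 7: the only remaining digit allowed by both the 25 across and the 16 down.
R1C3 = 2: the only remaining digit allowed by both the 25 across and the 3 down.
R1C4 = 25 − 19 = 6 completes the 25 across.

1 7 2 6 9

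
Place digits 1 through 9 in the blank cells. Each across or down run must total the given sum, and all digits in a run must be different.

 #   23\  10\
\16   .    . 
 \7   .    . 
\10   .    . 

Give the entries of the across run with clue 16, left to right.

16 in 2 cells must be {7,9}; 23 in 3 cells must be {6,8,9}.
The 16 across and the 23 down share only 9, so R1C1 = 9.
R1C2 = 16 − 9 = 7 completes the 16 across.
Given what's placed, R2C1 must be 6 to fit the 7 across and 23 down.
R2C2 = 7 − 6 = 1 completes the 7 across.
R3C1 = 23 − 15 = 8 completes the 23 down.
R3C2 = 10 − 8 = 2 completes the 10 across.

9 7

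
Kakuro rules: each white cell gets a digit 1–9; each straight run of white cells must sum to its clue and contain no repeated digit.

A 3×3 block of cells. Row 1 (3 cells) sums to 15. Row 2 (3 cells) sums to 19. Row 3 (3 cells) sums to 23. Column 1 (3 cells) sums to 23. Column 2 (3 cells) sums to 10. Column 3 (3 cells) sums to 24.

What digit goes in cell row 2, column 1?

9

23 in 3 cells must be {6,8,9}; 24 in 3 cells must be {7,8,9}.
Only 6 fits (3,2) under both its across sum 23 and down sum 10.
Given what's placed, (2,2) must be 3 to fit the 19 across and 10 down.
(1,2) = 10 − 9 = 1 completes the 10 down.
(2,1) = 9: the only remaining digit allowed by both the 19 across and the 23 down.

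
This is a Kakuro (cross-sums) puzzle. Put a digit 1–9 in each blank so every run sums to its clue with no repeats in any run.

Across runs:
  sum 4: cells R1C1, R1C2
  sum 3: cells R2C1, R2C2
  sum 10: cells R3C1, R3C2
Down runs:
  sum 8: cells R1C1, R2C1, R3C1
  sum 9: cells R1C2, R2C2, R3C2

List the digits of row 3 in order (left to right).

4 6

4 in 2 cells must be {1,3}; 3 in 2 cells must be {1,2}.
Nothing is forced directly, so branch on R1C1, whose candidates are 1 or 3. If R1C1 = 1: that forces R1C2 = 3, R2C1 = 2, R2C2 = 1, after which R3C1 would have to be in {1,2,3,4,6,7,8,9} for the 10 across but in {5} for the 8 down — contradiction. So R1C1 = 3.
R1C2 = 4 − 3 = 1 completes the 4 across.
Given what's placed, R2C1 must be 1 to fit the 3 across and 8 down.
R2C2 = 3 − 1 = 2 completes the 3 across.
R3C1 = 8 − 4 = 4 completes the 8 down.
R3C2 = 10 − 4 = 6 completes the 10 across.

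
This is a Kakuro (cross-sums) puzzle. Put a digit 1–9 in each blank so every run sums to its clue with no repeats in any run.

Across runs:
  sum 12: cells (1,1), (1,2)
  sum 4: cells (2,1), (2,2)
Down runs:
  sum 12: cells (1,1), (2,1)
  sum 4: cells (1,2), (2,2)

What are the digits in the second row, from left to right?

4 in 2 cells must be {1,3}.
The 12 across and the 4 down share only 3, so (1,2) = 3.
The 4 across and the 12 down share only 3, so (2,1) = 3.
(2,2) = 4 − 3 = 1 completes the 4 across.
(1,1) = 12 − 3 = 9 completes the 12 across.

3 1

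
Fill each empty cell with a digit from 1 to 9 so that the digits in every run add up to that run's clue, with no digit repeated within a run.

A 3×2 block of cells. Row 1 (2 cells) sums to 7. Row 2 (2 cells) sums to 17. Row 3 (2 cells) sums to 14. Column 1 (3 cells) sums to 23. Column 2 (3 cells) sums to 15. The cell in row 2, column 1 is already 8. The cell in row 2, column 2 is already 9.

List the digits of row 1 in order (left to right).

6 1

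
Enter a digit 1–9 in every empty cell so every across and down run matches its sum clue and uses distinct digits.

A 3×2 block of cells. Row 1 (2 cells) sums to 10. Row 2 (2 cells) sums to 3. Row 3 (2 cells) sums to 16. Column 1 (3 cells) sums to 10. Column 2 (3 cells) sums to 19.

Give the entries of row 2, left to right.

1, 2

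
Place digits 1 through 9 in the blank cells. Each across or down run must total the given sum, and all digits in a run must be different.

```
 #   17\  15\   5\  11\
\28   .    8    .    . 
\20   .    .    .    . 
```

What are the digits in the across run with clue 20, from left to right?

8 7 1 4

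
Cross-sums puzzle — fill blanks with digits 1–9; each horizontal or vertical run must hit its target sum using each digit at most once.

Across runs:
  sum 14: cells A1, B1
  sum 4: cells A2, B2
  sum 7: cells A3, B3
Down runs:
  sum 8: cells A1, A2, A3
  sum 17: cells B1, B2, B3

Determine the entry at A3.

2

4 in 2 cells must be {1,3}.
The 14 across and the 8 down share only 5, so A1 = 5.
B1 = 14 − 5 = 9 completes the 14 across.
Given what's placed, A2 must be 1 to fit the 4 across and 8 down.
B2 = 4 − 1 = 3 completes the 4 across.
A3 = 8 − 6 = 2 completes the 8 down.
B3 = 7 − 2 = 5 completes the 7 across.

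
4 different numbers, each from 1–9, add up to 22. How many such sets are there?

4 distinct digits from 1–9 sum between 10 and 30.

11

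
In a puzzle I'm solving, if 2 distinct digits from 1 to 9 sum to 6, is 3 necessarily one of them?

No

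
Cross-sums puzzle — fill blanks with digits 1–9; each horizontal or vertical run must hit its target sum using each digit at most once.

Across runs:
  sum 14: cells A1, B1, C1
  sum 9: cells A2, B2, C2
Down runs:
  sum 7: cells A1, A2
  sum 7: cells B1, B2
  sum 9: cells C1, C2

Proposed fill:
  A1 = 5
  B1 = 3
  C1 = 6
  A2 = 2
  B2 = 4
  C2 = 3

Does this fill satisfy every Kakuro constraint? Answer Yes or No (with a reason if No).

Yes

Across: 5+3+6=14; 2+4+3=9. Down: 5+2=7; 3+4=7; 6+3=9. No digit repeats within any run.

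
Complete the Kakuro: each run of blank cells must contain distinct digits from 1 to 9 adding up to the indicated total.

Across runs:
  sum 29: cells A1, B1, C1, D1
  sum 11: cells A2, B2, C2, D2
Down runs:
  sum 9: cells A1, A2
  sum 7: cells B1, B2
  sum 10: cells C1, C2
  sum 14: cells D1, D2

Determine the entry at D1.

9

29 in 4 cells must be {5,7,8,9}; 11 in 4 cells must be {1,2,3,5}.
Only 5 fits B1 under both its across sum 29 and down sum 7.
B2 = 7 − 5 = 2 completes the 7 down.
Given what's placed, D2 must be 5 to fit the 11 across and 14 down.
D1 = 14 − 5 = 9 completes the 14 down.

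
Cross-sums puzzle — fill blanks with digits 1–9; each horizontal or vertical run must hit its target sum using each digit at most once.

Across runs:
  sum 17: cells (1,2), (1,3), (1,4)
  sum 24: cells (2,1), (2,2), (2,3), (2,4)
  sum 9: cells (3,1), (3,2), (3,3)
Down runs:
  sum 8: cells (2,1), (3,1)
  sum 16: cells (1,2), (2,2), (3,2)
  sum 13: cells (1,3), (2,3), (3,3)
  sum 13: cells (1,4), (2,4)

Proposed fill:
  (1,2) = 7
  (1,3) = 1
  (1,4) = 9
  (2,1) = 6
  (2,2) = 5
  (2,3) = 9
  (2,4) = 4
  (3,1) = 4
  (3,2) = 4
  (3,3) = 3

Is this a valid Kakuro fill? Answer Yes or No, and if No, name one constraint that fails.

No — the down run (2,1)–(3,1) sums to 10, not 8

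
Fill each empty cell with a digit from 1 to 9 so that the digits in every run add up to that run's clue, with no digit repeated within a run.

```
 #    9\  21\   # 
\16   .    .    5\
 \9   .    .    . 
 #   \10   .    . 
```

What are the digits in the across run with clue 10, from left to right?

8, 2

16 in 2 cells must be {7,9}.
The 16 across and the 9 down share only 7, so R1C1 = 7.
R1C2 = 16 − 7 = 9 completes the 16 across.
R2C1 = 9 − 7 = 2 completes the 9 down.
R2C2 = 4: the only remaining digit allowed by both the 9 across and the 21 down.
R2C3 = 9 − 6 = 3 completes the 9 across.
R3C2 = 21 − 13 = 8 completes the 21 down.
R3C3 = 10 − 8 = 2 completes the 10 across.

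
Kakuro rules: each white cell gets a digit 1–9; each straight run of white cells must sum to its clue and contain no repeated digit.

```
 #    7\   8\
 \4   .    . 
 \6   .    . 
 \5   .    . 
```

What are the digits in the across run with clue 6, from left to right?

4 in 2 cells must be {1,3}; 7 in 3 cells must be {1,2,4}.
The 4 across and the 7 down share only 1, so R1C1 = 1.
R1C2 = 4 − 1 = 3 completes the 4 across.
Nothing is forced directly, so branch on R2C1, whose candidates are 2 or 4. If R2C1 = 4: then R2C2 would have to be in {2} for the 6 across but in {1,4} for the 8 down — contradiction. So R2C1 = 2.
R2C2 = 6 − 2 = 4 completes the 6 across.
R3C1 = 7 − 3 = 4 completes the 7 down.
R3C2 = 5 − 4 = 1 completes the 5 across.

2 4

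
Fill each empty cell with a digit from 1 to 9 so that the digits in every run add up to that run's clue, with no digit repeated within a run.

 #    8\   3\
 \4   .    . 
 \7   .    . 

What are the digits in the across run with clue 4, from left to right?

4 in 2 cells must be {1,3}; 3 in 2 cells must be {1,2}.
The 4 across and the 3 down share only 1, so R1C2 = 1.
R2C2 = 3 − 1 = 2 completes the 3 down.
R1C1 = 4 − 1 = 3 completes the 4 across.
R2C1 = 7 − 2 = 5 completes the 7 across.

3, 1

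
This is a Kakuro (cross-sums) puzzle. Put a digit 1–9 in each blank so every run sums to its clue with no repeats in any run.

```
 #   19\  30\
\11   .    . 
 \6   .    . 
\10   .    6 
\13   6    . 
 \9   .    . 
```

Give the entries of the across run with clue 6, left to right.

R3C1 = 10 − 6 = 4 completes the 10 across.
R4C2 = 13 − 6 = 7 completes the 13 across.
No cell is forced outright now. R1C1 can only be 3 or 5 (the digits allowed by both its 11 across and its 19 down). If R1C1 = 5: then R1C2 would have to be in {6} for the 11 across but in {3,4,5,8,9} for the 30 down — contradiction. So R1C1 = 3.
R1C2 = 11 − 3 = 8 completes the 11 across.
Nothing is forced directly, so branch on R2C1, whose candidates are 1 or 5. If R2C1 = 5: then R2C2 would have to be in {1} for the 6 across but in {4,5} for the 30 down — contradiction. So R2C1 = 1.
R2C2 = 6 − 1 = 5 completes the 6 across.
R5C1 = 19 − 14 = 5 completes the 19 down.
R5C2 = 9 − 5 = 4 completes the 9 across.

1 5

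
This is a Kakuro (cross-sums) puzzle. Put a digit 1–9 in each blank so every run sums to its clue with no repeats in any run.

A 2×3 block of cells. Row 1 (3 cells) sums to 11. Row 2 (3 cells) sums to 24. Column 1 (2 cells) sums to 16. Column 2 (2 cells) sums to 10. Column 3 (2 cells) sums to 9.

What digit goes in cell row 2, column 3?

8

24 in 3 cells must be {7,8,9}; 16 in 2 cells must be {7,9}.
The 11 across and the 16 down share only 7, so (1,1) = 7.
(2,1) = 16 − 7 = 9 completes the 16 down.
Nothing is forced directly, so branch on (2,2), whose candidates are 7 or 8. If (2,2) = 8: then (1,2) would have to be in {1,3} for the 11 across but in {2} for the 10 down — contradiction. So (2,2) = 7.
(1,2) = 10 − 7 = 3 completes the 10 down.
(1,3) = 11 − 10 = 1 completes the 11 across.
(2,3) = 24 − 16 = 8 completes the 24 across.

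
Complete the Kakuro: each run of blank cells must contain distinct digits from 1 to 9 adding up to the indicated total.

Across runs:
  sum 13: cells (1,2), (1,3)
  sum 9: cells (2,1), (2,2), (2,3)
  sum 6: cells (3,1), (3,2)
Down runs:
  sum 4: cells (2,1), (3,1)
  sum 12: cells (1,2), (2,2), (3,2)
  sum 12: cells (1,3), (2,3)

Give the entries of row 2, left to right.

3, 1, 5

4 in 2 cells must be {1,3}.
The 6 across and the 4 down share only 1, so (3,1) = 1.
(3,2) = 6 − 1 = 5 completes the 6 across.
(2,1) = 4 − 1 = 3 completes the 4 down.
No cell is forced outright now. (2,2) can only be 1 or 4 (the digits allowed by both its 9 across and its 12 down). If (2,2) = 4: then (1,2) would have to be in {4,5,6,7,8,9} for the 13 across but in {3} for the 12 down — contradiction. So (2,2) = 1.
(1,2) = 12 − 6 = 6 completes the 12 down.
(1,3) = 13 − 6 = 7 completes the 13 across.
(2,3) = 9 − 4 = 5 completes the 9 across.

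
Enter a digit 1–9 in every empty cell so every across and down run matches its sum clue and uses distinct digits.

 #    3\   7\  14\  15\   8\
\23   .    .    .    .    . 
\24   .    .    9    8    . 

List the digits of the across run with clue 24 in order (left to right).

3 in 2 cells must be {1,2}.
R1C3 = 14 − 9 = 5 completes the 14 down.
R1C4 = 15 − 8 = 7 completes the 15 down.
No cell is forced outright now. R2C5 can only be 1 or 2 (the digits allowed by both its 24 across and its 8 down). If R2C5 = 1: then R1C5 would have to be in {1,2,3,4,6,8} for the 23 across but in {7} for the 8 down — contradiction. So R2C5 = 2.
R1C5 = 8 − 2 = 6 completes the 8 down.
R2C1 = 1: the only remaining digit allowed by both the 24 across and the 3 down.
R2C2 = 24 − 20 = 4 completes the 24 across.

1 4 9 8 2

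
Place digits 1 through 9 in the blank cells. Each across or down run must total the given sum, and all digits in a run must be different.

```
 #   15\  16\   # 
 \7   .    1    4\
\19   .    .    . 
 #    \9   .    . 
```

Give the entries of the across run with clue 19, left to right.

4 in 2 cells must be {1,3}.
R1C1 = 7 − 1 = 6 completes the 7 across.
R2C1 = 15 − 6 = 9 completes the 15 down.
R2C3 = 3: the only remaining digit allowed by both the 19 across and the 4 down.
R3C3 = 4 − 3 = 1 completes the 4 down.
R2C2 = 19 − 12 = 7 completes the 19 across.
R3C2 = 9 − 1 = 8 completes the 9 across.

9 7 3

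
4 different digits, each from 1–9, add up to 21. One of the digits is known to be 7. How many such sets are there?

5

4 distinct digits from 1–9 sum between 10 and 30.
Keeping only sets containing 7.
Enumerating: {1,4,7,9}, {1,5,7,8}, {2,3,7,9}, {2,4,7,8}, {3,5,6,7}.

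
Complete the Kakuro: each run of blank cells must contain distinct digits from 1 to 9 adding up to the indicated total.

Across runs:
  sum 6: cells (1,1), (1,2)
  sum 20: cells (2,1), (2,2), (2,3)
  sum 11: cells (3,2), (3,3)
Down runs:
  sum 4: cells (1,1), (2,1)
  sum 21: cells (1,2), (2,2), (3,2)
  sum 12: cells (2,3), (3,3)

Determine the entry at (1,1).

4 in 2 cells must be {1,3}.
The 6 across and the 4 down share only 1, so (1,1) = 1.
(1,2) = 6 − 1 = 5 completes the 6 across.
(2,1) = 4 − 1 = 3 completes the 4 down.
(2,2) = 9: the only remaining digit allowed by both the 20 across and the 21 down.
(2,3) = 20 − 12 = 8 completes the 20 across.
(3,2) = 21 − 14 = 7 completes the 21 down.
(3,3) = 11 − 7 = 4 completes the 11 across.

1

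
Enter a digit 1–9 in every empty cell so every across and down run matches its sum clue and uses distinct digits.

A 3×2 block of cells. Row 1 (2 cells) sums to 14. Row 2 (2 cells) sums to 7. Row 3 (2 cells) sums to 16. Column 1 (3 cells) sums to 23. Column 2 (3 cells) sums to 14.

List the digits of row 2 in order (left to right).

6 1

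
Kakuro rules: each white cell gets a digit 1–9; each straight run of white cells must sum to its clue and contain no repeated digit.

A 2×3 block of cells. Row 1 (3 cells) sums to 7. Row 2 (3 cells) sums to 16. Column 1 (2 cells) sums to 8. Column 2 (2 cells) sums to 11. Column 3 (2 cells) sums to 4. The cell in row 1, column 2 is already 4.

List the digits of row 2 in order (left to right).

6 7 3

7 in 3 cells must be {1,2,4}; 4 in 2 cells must be {1,3}.
Given what's placed, (1,3) must be 1 to fit the 7 across and 4 down.
(2,2) = 11 − 4 = 7 completes the 11 down.
(2,3) = 4 − 1 = 3 completes the 4 down.
(1,1) = 7 − 5 = 2 completes the 7 across.
(2,1) = 16 − 10 = 6 completes the 16 across.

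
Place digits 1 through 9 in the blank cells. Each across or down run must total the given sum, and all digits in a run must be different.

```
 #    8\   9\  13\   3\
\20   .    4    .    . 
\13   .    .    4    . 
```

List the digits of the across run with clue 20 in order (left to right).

3 in 2 cells must be {1,2}.
R1C3 = 13 − 4 = 9 completes the 13 down.
R2C2 = 9 − 4 = 5 completes the 9 down.
R2C4 = 1: the only remaining digit allowed by both the 13 across and the 3 down.
R1C4 = 3 − 1 = 2 completes the 3 down.
R2C1 = 13 − 10 = 3 completes the 13 across.
R1C1 = 20 − 15 = 5 completes the 20 across.

5, 4, 9, 2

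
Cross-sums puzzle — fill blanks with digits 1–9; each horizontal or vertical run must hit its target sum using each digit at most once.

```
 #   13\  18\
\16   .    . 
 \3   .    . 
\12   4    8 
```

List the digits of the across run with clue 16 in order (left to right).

16 in 2 cells must be {7,9}; 3 in 2 cells must be {1,2}.
Given what's placed, R1C1 must be 7 to fit the 16 across and 13 down.
R1C2 = 16 − 7 = 9 completes the 16 across.
R2C1 = 13 − 11 = 2 completes the 13 down.
R2C2 = 3 − 2 = 1 completes the 3 across.

7, 9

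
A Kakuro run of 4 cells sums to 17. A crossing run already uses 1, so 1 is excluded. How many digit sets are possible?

4 distinct digits from 1–9 sum between 10 and 30.
Dropping sets that contain 1.
Enumerating: {2,3,4,8}, {2,3,5,7}, {2,4,5,6}.

3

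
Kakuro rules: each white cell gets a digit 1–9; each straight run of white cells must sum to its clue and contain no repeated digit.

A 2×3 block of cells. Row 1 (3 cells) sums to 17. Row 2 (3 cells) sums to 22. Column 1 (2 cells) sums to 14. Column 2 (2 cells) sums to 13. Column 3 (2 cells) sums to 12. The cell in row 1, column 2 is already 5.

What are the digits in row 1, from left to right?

(2,2) = 13 − 5 = 8 completes the 13 down.
Nothing is forced directly, so branch on (2,1), whose candidates are 5 or 9. If (2,1) = 9: then (1,1) would have to be in {3,4,8,9} for the 17 across but in {5} for the 14 down — contradiction. So (2,1) = 5.
(1,1) = 14 − 5 = 9 completes the 14 down.
(1,3) = 17 − 14 = 3 completes the 17 across.
(2,3) = 22 − 13 = 9 completes the 22 across.

9 5 3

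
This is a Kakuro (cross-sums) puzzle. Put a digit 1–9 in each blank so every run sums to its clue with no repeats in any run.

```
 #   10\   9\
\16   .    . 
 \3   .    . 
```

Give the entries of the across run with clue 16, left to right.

16 in 2 cells must be {7,9}; 3 in 2 cells must be {1,2}.
The 16 across and the 9 down share only 7, so R1C2 = 7.
R2C2 = 9 − 7 = 2 completes the 9 down.
R1C1 = 16 − 7 = 9 completes the 16 across.
R2C1 = 3 − 2 = 1 completes the 3 across.

9 7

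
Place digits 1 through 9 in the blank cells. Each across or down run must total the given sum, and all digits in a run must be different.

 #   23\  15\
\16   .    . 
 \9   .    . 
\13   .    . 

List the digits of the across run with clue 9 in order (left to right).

6 3

16 in 2 cells must be {7,9}; 23 in 3 cells must be {6,8,9}.
The 16 across and the 23 down share only 9, so R1C1 = 9.
R1C2 = 16 − 9 = 7 completes the 16 across.
Nothing is forced directly, so branch on R2C1, whose candidates are 6 or 8. If R2C1 = 8: then R2C2 would have to be in {1} for the 9 across but in {2,3,5,6} for the 15 down — contradiction. So R2C1 = 6.
R2C2 = 9 − 6 = 3 completes the 9 across.
R3C1 = 23 − 15 = 8 completes the 23 down.
R3C2 = 13 − 8 = 5 completes the 13 across.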